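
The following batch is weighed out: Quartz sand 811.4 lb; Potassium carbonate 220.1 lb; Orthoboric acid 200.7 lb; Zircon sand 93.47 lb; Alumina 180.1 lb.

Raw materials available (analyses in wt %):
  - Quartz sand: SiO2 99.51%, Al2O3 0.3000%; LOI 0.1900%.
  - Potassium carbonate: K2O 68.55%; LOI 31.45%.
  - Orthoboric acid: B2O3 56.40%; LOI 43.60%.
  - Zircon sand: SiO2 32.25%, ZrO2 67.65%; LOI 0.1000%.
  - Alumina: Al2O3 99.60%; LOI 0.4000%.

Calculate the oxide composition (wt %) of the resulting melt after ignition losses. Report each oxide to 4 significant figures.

Glass mass = 1347 lb (batch 1506 − LOI 159.1).
Composition: SiO2 62.19%, ZrO2 4.695%, B2O3 8.405%, K2O 11.20%, Al2O3 13.50%

Intermediates are displayed (rounded to four significant figures) in the printout — all arithmetic runs at full precision in all steps; a single rounding yields each reported result. All derived quantities (net glass mass, LOI, the totals, five oxide percentages, yield) are carried at exact precision starting from the weights per 1347 lb of glass, as they appear in either problem or answer.
Oxide masses out of the charge:
  SiO2: 811.4·0.9951 + 93.47·0.3225 = 837.6 lb
  ZrO2: 93.47·0.6765 = 63.23 lb
  B2O3: 200.7·0.5640 = 113.2 lb
  K2O: 220.1·0.6855 = 150.9 lb
  Al2O3: 811.4·0.003000 + 180.1·0.9960 = 181.8 lb
LOI: 811.4·0.001900 + 220.1·0.3145 + 200.7·0.4360 + 93.47·0.001000 + 180.1·0.004000 = 159.1 lb
Glass = total batch minus LOI = 1506 − 159.1 = 1347 lb (matching Σ of the oxides)
each oxide over glass, ×100, is wt %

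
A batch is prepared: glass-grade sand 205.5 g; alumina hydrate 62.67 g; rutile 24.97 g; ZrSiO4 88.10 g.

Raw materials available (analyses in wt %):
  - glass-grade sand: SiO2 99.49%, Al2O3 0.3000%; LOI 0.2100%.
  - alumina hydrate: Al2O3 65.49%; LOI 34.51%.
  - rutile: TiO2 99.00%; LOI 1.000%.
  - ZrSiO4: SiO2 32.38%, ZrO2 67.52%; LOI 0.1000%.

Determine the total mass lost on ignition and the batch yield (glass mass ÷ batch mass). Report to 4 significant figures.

The whole derivation holds full float precision at every stage; the intermediate values are printed rounded off to 4 significant figures in the printout; every reported result receives exactly one rounding. Derived quantities (LOI, glass mass, the totals, four oxide percentages, yield) are carried at full float precision starting from the weights for 358.8 g of glass, as set out in question or answer.
Material-by-material LOI:
  glass-grade sand: 205.5 × 0.002100 = 0.4315 g
  alumina hydrate: 62.67 × 0.3451 = 21.63 g
  rutile: 24.97 × 0.01000 = 0.2497 g
  ZrSiO4: 88.10 × 0.001000 = 0.08810 g
Total LOI = 22.40 g
Glass = batch − LOI = 381.2 − 22.40 = 358.8 g

LOI loss = 22.40 g; glass = 358.8 g; yield = 94.13%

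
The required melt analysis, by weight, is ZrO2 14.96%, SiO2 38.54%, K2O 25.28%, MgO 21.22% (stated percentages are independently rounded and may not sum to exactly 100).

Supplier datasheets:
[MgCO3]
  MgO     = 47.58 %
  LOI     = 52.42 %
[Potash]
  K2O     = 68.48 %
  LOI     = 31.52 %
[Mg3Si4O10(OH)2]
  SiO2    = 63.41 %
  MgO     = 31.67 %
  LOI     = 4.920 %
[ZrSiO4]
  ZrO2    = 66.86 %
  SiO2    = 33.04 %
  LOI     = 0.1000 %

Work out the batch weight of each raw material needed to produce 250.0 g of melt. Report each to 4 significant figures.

Values along the way are displayed (rounded to four significant digits) between the steps; all internal work maintains exact precision at all times; exactly one rounding lands on every reported result; the derived quantities, including net glass mass, four oxide percentages, ignition loss, totals, yield, are carried from the weighed amounts per 250.0 g of glass in exact precision, exactly as shown in problem or answer.
Target masses of each oxide per 250.0 g melt:
  ZrO2: 14.96% × 250.0 = 37.40 g
  SiO2: 38.54% × 250.0 = 96.35 g
  K2O: 25.28% × 250.0 = 63.20 g
  MgO: 21.22% × 250.0 = 53.05 g
Oxide-by-oxide audit applying the batch weights above, for the quoted basis mass (summed amounts equal target values inside rounding margins):
  ZrO2: 55.94·0.6686 = 37.40 g (target 37.40 g)
  SiO2: 122.8·0.6341 + 55.94·0.3304 = 96.35 g (target 96.35 g)
  K2O: 92.29·0.6848 = 63.20 g (target 63.20 g)
  MgO: 29.76·0.4758 + 122.8·0.3167 = 53.05 g (target 53.05 g)
The glass-mass cross-check: Σ batch − LOI loss = 250.0 g (oxide target masses add up to 250.0 g; the stated basis being 250.0 g — gaps are rounding artifacts).
Adding the batch up: Σ batch = 300.8 g; the LOI term Σ batch·LOI equals 50.79 g; yield, glass over the total, = 83.12%.

Batch per 250.0 g melt:
  MgCO3: 29.76 g
  Potash: 92.29 g
  Mg3Si4O10(OH)2: 122.8 g
  ZrSiO4: 55.94 g
Total batch = 300.8 g; LOI loss = 50.79 g; yield = 83.12%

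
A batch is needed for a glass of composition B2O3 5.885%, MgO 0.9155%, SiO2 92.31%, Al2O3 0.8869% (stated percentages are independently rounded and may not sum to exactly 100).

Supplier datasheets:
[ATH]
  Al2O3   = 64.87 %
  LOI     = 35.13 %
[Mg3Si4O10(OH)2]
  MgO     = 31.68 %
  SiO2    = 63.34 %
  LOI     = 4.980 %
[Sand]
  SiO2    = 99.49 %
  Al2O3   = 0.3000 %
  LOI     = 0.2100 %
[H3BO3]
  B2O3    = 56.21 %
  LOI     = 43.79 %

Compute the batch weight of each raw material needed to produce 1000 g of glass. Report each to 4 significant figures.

Batch per 1000 g glass:
  ATH: 9.466 g
  Mg3Si4O10(OH)2: 28.90 g
  Sand: 909.4 g
  H3BO3: 104.7 g
Total batch = 1052 g; LOI loss = 52.52 g; yield = 95.01%

All arithmetic runs at exact precision at every stage — intermediates are shown rounded to 4 significant figures on the page — each reported figure is rounded exactly once; all derived quantities (four oxide percentages, totals, glass mass, yield, ignition loss) are carried at full precision using the weight values on 1000 g of glass, as set out in problem or answer.
Oxide-by-oxide targets in 1000 g glass:
  B2O3: 5.885% × 1000 = 58.85 g
  MgO: 0.9155% × 1000 = 9.155 g
  SiO2: 92.31% × 1000 = 923.1 g
  Al2O3: 0.8869% × 1000 = 8.869 g
Verifying the oxide balance with the batch weights as given, per the basis as stated (every target is met by its sum net of answer rounding effects):
  B2O3: 104.7·0.5621 = 58.85 g (target 58.85 g)
  MgO: 28.90·0.3168 = 9.156 g (target 9.155 g)
  SiO2: 28.90·0.6334 + 909.4·0.9949 = 923.1 g (target 923.1 g)
  Al2O3: 9.466·0.6487 + 909.4·0.003000 = 8.869 g (target 8.869 g)
Glass-mass closure: the batch minus its LOI: 999.9 g (targets for the oxides total 1000 g; basis as stated: 1000 g — deltas are rounding alone).
Batch total: Σ batch = 1052 g; the LOI term Σ batch·LOI equals 52.52 g; glass ÷ batch gives a yield of 95.01%.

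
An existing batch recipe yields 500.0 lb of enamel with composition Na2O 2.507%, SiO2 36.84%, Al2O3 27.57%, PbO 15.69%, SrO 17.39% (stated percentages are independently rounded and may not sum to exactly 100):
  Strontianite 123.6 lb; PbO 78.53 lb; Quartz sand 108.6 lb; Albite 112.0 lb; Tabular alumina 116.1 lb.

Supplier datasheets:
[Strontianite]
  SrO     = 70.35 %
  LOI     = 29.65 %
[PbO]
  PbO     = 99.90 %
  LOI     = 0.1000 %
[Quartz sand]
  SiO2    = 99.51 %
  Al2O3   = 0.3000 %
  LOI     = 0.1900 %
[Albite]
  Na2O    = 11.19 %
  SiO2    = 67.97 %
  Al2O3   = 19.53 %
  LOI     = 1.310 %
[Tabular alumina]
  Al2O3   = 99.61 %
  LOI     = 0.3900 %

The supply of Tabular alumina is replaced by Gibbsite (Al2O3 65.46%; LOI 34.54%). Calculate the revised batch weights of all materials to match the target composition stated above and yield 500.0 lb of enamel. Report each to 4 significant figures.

The whole derivation runs at exact precision from start to finish. Mid-chain values are displayed rounded to 4 significant figures across the worked steps. A single rounding produces each reported number — derived quantities (yield, ignition loss, totals, the five compositions, glass mass) are carried from the batch weights per 500.0 lb of glass at full float precision, as set out in question or answer.
Per-oxide target masses for 500.0 lb enamel:
  Na2O: 2.507% × 500.0 = 12.54 lb
  SiO2: 36.84% × 500.0 = 184.2 lb
  Al2O3: 27.57% × 500.0 = 137.8 lb
  PbO: 15.69% × 500.0 = 78.45 lb
  SrO: 17.39% × 500.0 = 86.95 lb
Verifying the oxide balance applying the batch weights above, at the basis given (every target is met by its sum within answer rounding):
  Na2O: 112.0·0.1119 = 12.53 lb (target 12.54 lb)
  SiO2: 108.6·0.9951 + 112.0·0.6797 = 184.2 lb (target 184.2 lb)
  Al2O3: 108.6·0.003000 + 112.0·0.1953 + 176.7·0.6546 = 137.9 lb (target 137.8 lb)
  PbO: 78.53·0.9990 = 78.45 lb (target 78.45 lb)
  SrO: 123.6·0.7035 = 86.95 lb (target 86.95 lb)
The glass-mass cross-check: total batch − LOI = 500.0 lb (the targets, summed, come to 500.0 lb; basis as stated: 500.0 lb — differing by rounding only).
Batch grand total — Σ batch = 599.4 lb; Σ batch·LOI gives LOI loss = 99.43 lb; glass ÷ batch gives a yield of 83.41%.

Revised batch per 500.0 lb enamel:
  Strontianite: 123.6 lb
  PbO: 78.53 lb
  Quartz sand: 108.6 lb
  Albite: 112.0 lb
  Gibbsite: 176.7 lb
Total batch = 599.4 lb; LOI loss = 99.43 lb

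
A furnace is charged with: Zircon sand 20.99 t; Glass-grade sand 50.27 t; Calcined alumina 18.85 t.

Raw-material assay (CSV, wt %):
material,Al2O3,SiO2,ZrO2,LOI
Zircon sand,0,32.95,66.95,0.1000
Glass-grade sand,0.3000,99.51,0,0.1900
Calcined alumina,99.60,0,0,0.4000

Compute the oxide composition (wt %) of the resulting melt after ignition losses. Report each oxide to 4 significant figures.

Mid-chain values appear rounded to four significant figures in the working — all arithmetic keeps full precision from start to finish. Each reported figure receives exactly one rounding; all derived quantities (totals, yield, ignition loss, the three compositions, glass mass) are re-derived at full float precision from the batch weights on 89.92 t of glass, as set out in the problem or answer text.
Oxide-by-oxide delivered mass:
  Al2O3: 50.27·0.003000 + 18.85·0.9960 = 18.93 t
  SiO2: 20.99·0.3295 + 50.27·0.9951 = 56.94 t
  ZrO2: 20.99·0.6695 = 14.05 t
LOI: 20.99·0.001000 + 50.27·0.001900 + 18.85·0.004000 = 0.1919 t
Net of LOI, the glass mass = 90.11 − 0.1919 = 89.92 t (equal to the oxide-mass sum)
percent by weight: oxide/glass ×100

Glass mass = 89.92 t (batch 90.11 − LOI 0.1919).
Composition: Al2O3 21.05%, SiO2 63.32%, ZrO2 15.63%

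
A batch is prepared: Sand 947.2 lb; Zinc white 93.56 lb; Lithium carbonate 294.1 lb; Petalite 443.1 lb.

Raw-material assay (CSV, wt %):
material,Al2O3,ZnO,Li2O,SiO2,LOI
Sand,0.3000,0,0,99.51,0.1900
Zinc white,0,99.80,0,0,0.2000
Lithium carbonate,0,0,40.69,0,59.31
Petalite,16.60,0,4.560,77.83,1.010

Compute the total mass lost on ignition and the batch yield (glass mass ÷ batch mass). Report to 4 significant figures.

LOI loss = 180.9 lb; glass = 1597 lb; yield = 89.83%

Values along the way are shown with 4-significant-figure rounding in the working; every computation carries full precision at each step; a single rounding yields each reported result — the derived quantities are rebuilt at exact precision (the yield, ignition loss, four oxide percentages, glass mass, totals) from the batch weights on 1597 lb of glass as they appear in problem or answer.
Ignition loss by material:
  Sand: 947.2 × 0.001900 = 1.800 lb
  Zinc white: 93.56 × 0.002000 = 0.1871 lb
  Lithium carbonate: 294.1 × 0.5931 = 174.4 lb
  Petalite: 443.1 × 0.01010 = 4.475 lb
Total LOI = 180.9 lb
Glass = batch − LOI = 1778 − 180.9 = 1597 lb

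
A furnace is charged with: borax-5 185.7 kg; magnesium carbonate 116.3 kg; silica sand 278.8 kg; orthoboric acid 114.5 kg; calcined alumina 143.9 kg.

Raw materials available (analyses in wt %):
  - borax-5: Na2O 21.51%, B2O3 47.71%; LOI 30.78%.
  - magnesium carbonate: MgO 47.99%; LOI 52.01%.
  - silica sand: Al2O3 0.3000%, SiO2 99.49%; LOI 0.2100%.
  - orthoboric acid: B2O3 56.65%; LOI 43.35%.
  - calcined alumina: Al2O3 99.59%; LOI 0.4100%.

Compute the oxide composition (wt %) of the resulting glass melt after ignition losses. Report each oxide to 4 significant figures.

Values along the way appear rounded to four significant figures across the worked steps. The working math maintains exact precision from first step to last — exactly one rounding lands on every reported number; all derived quantities (ignition loss, totals, glass mass, the yield, the five compositions) are re-derived in full precision starting from the weights for 670.7 kg of glass as given in either problem or answer.
Mass of each oxide from the mix:
  Na2O: 185.7·0.2151 = 39.94 kg
  B2O3: 185.7·0.4771 + 114.5·0.5665 = 153.5 kg
  MgO: 116.3·0.4799 = 55.81 kg
  Al2O3: 278.8·0.003000 + 143.9·0.9959 = 144.1 kg
  SiO2: 278.8·0.9949 = 277.4 kg
LOI: 185.7·0.3078 + 116.3·0.5201 + 278.8·0.002100 + 114.5·0.4335 + 143.9·0.004100 = 168.5 kg
batch − LOI leaves glass = 839.2 − 168.5 = 670.7 kg (the oxide masses sum to this)
each oxide over glass, ×100, is wt %

Glass mass = 670.7 kg (batch 839.2 − LOI 168.5).
Composition: Na2O 5.955%, B2O3 22.88%, MgO 8.321%, Al2O3 21.49%, SiO2 41.35%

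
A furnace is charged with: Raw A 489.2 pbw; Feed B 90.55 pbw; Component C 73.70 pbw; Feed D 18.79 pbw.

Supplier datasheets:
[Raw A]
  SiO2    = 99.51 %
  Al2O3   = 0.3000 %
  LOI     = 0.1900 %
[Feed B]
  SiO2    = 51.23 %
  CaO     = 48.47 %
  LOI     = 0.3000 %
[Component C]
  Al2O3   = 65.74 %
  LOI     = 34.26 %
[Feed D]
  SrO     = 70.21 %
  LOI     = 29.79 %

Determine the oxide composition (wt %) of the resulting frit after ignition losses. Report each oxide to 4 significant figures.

The working math runs at full float precision at each step; in-progress results are shown, rounded to 4 significant figures, on the page — a single rounding produces each reported figure. Derived quantities are recomputed using the weight values for 640.2 pbw of glass at full float precision (ignition loss, net glass mass, yield, the four compositions, the totals), as set out in the problem or answer text.
Per-oxide mass from batch:
  SiO2: 489.2·0.9951 + 90.55·0.5123 = 533.2 pbw
  CaO: 90.55·0.4847 = 43.89 pbw
  Al2O3: 489.2·0.003000 + 73.70·0.6574 = 49.92 pbw
  SrO: 18.79·0.7021 = 13.19 pbw
LOI: 489.2·0.001900 + 90.55·0.003000 + 73.70·0.3426 + 18.79·0.2979 = 32.05 pbw
The glass mass, total less LOI, = 672.2 − 32.05 = 640.2 pbw (consistent with Σ oxide mass)
percent share: oxide ÷ glass, ×100

Glass mass = 640.2 pbw (batch 672.2 − LOI 32.05).
Composition: SiO2 83.29%, CaO 6.856%, Al2O3 7.797%, SrO 2.061%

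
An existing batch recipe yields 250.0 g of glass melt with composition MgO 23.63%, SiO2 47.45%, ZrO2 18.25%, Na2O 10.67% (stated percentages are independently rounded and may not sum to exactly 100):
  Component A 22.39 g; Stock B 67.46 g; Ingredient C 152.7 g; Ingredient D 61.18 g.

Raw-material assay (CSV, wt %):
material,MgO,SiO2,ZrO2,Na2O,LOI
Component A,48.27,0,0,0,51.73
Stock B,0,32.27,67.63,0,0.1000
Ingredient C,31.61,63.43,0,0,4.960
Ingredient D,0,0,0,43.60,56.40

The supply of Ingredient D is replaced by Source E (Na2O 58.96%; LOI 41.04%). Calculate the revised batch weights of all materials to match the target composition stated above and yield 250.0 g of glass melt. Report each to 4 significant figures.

All internal work holds full float precision at all times — in-progress results are printed, rounded to four significant digits, on the page. A single rounding produces every reported result. All derived quantities (ignition loss, yield, the totals, four oxide percentages, glass mass) are computed starting from the weights at 250.0 g of glass at exact precision exactly as printed in question or answer.
Target oxide masses per 250.0 g glass melt:
  MgO: 23.63% × 250.0 = 59.08 g
  SiO2: 47.45% × 250.0 = 118.6 g
  ZrO2: 18.25% × 250.0 = 45.62 g
  Na2O: 10.67% × 250.0 = 26.68 g
A balance pass over the oxides, working from each reported weight, per the basis as stated (target by target, the sums agree up to rounding of the answer):
  MgO: 22.39·0.4827 + 152.7·0.3161 = 59.08 g (target 59.08 g)
  SiO2: 67.46·0.3227 + 152.7·0.6343 = 118.6 g (target 118.6 g)
  ZrO2: 67.46·0.6763 = 45.62 g (target 45.62 g)
  Na2O: 45.24·0.5896 = 26.67 g (target 26.68 g)
Mass balance on the glass: batch Σ − ignition loss = 250.0 g (oxide target masses add up to 250.0 g; with the basis standing at 250.0 g — gaps are rounding artifacts).
Summing the batch: Σ batch = 287.8 g; loss to ignition Σ batch·LOI = 37.79 g; yield, glass over the total, = 86.87%.

Revised batch per 250.0 g glass melt:
  Component A: 22.39 g
  Stock B: 67.46 g
  Ingredient C: 152.7 g
  Source E: 45.24 g
Total batch = 287.8 g; LOI loss = 37.79 g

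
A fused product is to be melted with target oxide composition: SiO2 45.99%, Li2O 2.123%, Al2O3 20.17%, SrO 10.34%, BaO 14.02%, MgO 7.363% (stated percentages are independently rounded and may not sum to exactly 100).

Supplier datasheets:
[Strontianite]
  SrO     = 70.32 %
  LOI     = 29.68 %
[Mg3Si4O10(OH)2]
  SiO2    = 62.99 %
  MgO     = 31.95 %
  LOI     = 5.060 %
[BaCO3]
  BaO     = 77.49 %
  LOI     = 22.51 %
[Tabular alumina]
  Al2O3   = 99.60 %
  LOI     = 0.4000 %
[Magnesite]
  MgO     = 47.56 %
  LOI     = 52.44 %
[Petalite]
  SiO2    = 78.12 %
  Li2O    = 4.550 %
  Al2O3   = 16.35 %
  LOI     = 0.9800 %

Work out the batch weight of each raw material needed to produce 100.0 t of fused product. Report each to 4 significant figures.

Batch per 100.0 t fused product:
  Strontianite: 14.70 t
  Mg3Si4O10(OH)2: 15.14 t
  BaCO3: 18.09 t
  Tabular alumina: 12.59 t
  Magnesite: 5.307 t
  Petalite: 46.66 t
Total batch = 112.5 t; LOI loss = 12.49 t; yield = 88.89%

Rounding to four significant figures applies to every working value as displayed — all internal work holds full float precision in all steps — every reported figure includes exactly one rounding — all derived quantities are re-derived from the weighed amounts on 100.0 t of glass at exact precision (ignition loss, yield, totals, net glass mass, six oxide percentages), exactly as printed in problem or answer.
Target masses of each oxide per 100.0 t fused product:
  SiO2: 45.99% × 100.0 = 45.99 t
  Li2O: 2.123% × 100.0 = 2.123 t
  Al2O3: 20.17% × 100.0 = 20.17 t
  SrO: 10.34% × 100.0 = 10.34 t
  BaO: 14.02% × 100.0 = 14.02 t
  MgO: 7.363% × 100.0 = 7.363 t
Verifying the oxide balance using the reported weights, against the basis in use (target by target, the sums agree modulo rounding of the values):
  SiO2: 15.14·0.6299 + 46.66·0.7812 = 45.99 t (target 45.99 t)
  Li2O: 46.66·0.04550 = 2.123 t (target 2.123 t)
  Al2O3: 12.59·0.9960 + 46.66·0.1635 = 20.17 t (target 20.17 t)
  SrO: 14.70·0.7032 = 10.34 t (target 10.34 t)
  BaO: 18.09·0.7749 = 14.02 t (target 14.02 t)
  MgO: 15.14·0.3195 + 5.307·0.4756 = 7.361 t (target 7.363 t)
Glass-mass bookkeeping: total batch − LOI = 100.0 t (targets for the oxides total 100.0 t; against the stated basis, 100.0 t — a pure rounding effect).
Whole-batch sum: Σ batch = 112.5 t; ignition loss, Σ(batch × LOI) = 12.49 t; yield = glass ÷ total batch = 88.89%.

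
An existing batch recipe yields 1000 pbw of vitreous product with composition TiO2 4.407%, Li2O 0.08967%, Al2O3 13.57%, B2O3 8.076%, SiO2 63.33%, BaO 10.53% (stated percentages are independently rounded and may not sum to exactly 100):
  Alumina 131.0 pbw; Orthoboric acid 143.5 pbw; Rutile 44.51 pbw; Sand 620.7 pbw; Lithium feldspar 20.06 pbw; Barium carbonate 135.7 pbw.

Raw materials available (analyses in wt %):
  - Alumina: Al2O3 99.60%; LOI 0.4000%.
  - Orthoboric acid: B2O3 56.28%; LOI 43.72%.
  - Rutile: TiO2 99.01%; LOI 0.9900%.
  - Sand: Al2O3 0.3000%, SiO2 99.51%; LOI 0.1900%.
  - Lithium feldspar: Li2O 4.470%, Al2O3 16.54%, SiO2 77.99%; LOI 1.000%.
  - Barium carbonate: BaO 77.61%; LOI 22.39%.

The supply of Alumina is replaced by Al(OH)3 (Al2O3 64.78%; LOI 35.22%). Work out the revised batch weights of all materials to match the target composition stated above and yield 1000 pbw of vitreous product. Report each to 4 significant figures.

Revised batch per 1000 pbw vitreous product:
  Al(OH)3: 201.5 pbw
  Orthoboric acid: 143.5 pbw
  Rutile: 44.51 pbw
  Sand: 620.7 pbw
  Lithium feldspar: 20.06 pbw
  Barium carbonate: 135.7 pbw
Total batch = 1166 pbw; LOI loss = 165.9 pbw

In-progress results appear with 4-significant-digit rounding within the worked lines — full precision is carried from start to finish. Each reported value undergoes a single rounding — all derived quantities (net glass mass, the totals, LOI, the yield, the six compositions) are computed starting from the weights at 1000 pbw of glass in full float precision as written in the problem or the answer.
Target masses of each oxide per 1000 pbw vitreous product:
  TiO2: 4.407% × 1000 = 44.07 pbw
  Li2O: 0.08967% × 1000 = 0.8967 pbw
  Al2O3: 13.57% × 1000 = 135.7 pbw
  B2O3: 8.076% × 1000 = 80.76 pbw
  SiO2: 63.33% × 1000 = 633.3 pbw
  BaO: 10.53% × 1000 = 105.3 pbw
A balance pass over the oxides, using the reported weights, versus the basis set out (target by target, the sums agree modulo rounding of the values):
  TiO2: 44.51·0.9901 = 44.07 pbw (target 44.07 pbw)
  Li2O: 20.06·0.04470 = 0.8967 pbw (target 0.8967 pbw)
  Al2O3: 201.5·0.6478 + 620.7·0.003000 + 20.06·0.1654 = 135.7 pbw (target 135.7 pbw)
  B2O3: 143.5·0.5628 = 80.76 pbw (target 80.76 pbw)
  SiO2: 620.7·0.9951 + 20.06·0.7799 = 633.3 pbw (target 633.3 pbw)
  BaO: 135.7·0.7761 = 105.3 pbw (target 105.3 pbw)
Consistency of the glass mass: total charge less LOI = 1000 pbw (per-oxide target masses sum to 1000 pbw; basis as stated: 1000 pbw — any gap is answer rounding).
Total batch = Σ batch = 1166 pbw; Σ batch·LOI gives LOI loss = 165.9 pbw; the yield ratio, glass ÷ batch: 85.77%.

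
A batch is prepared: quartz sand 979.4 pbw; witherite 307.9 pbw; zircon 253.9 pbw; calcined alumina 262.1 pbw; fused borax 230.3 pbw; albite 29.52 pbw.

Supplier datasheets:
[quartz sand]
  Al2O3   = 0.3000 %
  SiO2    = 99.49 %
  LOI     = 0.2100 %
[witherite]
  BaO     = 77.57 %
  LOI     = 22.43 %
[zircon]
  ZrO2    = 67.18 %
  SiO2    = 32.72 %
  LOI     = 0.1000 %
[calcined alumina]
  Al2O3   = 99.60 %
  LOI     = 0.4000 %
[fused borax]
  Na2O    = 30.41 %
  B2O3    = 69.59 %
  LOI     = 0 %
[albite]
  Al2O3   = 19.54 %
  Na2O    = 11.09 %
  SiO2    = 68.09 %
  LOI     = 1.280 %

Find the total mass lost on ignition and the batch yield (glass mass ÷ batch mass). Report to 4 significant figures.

The working math maintains full float precision end to end — the intermediate values are displayed (rounded to four significant digits) between the steps; a single rounding finalizes each reported figure. All derived quantities (LOI, the six compositions, totals, glass mass, the yield) are computed from the weighed amounts on 1990 pbw of glass at exact precision as given in the problem or answer text.
Each material's LOI contribution:
  quartz sand: 979.4 × 0.002100 = 2.057 pbw
  witherite: 307.9 × 0.2243 = 69.06 pbw
  zircon: 253.9 × 0.001000 = 0.2539 pbw
  calcined alumina: 262.1 × 0.004000 = 1.048 pbw
  fused borax: 230.3 × 0 = 0 pbw
  albite: 29.52 × 0.01280 = 0.3779 pbw
Total LOI = 72.80 pbw
Glass = batch − LOI = 2063 − 72.80 = 1990 pbw

LOI loss = 72.80 pbw; glass = 1990 pbw; yield = 96.47%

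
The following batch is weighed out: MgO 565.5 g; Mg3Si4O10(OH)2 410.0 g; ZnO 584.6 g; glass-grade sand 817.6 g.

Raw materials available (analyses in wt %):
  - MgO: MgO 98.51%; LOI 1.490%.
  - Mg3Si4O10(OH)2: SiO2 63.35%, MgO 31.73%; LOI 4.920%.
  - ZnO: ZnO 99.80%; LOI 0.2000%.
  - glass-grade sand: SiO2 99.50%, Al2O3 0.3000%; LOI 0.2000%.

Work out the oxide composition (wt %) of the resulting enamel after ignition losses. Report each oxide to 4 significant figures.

Glass mass = 2346 g (batch 2378 − LOI 31.40).
Composition: ZnO 24.87%, SiO2 45.74%, MgO 29.29%, Al2O3 0.1045%

Full precision is carried at each step — intermediates are printed (rounded to four significant figures) when written out. Exactly one rounding is applied to each reported value. All derived quantities are carried using the weight values on 2346 g of glass at full precision (four oxide percentages, yield, LOI, net glass mass, the totals) precisely as stated by question or answer.
Oxide-by-oxide delivered mass:
  ZnO: 584.6·0.9980 = 583.4 g
  SiO2: 410.0·0.6335 + 817.6·0.9950 = 1073 g
  MgO: 565.5·0.9851 + 410.0·0.3173 = 687.2 g
  Al2O3: 817.6·0.003000 = 2.453 g
LOI: 565.5·0.01490 + 410.0·0.04920 + 584.6·0.002000 + 817.6·0.002000 = 31.40 g
Glass = total batch minus LOI = 2378 − 31.40 = 2346 g (= Σ oxide masses)
percent share: oxide ÷ glass, ×100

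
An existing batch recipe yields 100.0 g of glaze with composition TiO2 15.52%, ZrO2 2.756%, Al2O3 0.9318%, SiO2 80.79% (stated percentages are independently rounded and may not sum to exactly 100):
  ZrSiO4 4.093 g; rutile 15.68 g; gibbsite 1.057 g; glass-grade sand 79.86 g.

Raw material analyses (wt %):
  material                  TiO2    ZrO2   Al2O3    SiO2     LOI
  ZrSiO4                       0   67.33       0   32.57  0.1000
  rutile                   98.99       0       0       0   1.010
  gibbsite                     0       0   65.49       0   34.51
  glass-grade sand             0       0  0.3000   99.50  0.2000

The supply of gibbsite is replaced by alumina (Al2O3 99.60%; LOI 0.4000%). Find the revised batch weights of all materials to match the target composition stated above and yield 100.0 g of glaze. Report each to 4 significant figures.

Revised batch per 100.0 g glaze:
  ZrSiO4: 4.093 g
  rutile: 15.68 g
  alumina: 0.6950 g
  glass-grade sand: 79.86 g
Total batch = 100.3 g; LOI loss = 0.3250 g

Each numeric step keeps exact precision from first step to last; mid-chain values appear, with 4-significant-digit rounding, at each printed step. Exactly one rounding goes into each reported value. All derived quantities, which include totals, LOI, the yield, four oxide percentages, glass mass, are rebuilt at exact precision, as set out in either problem or answer, starting from the weights for 100.0 g of glass.
Target masses of each oxide per 100.0 g glaze:
  TiO2: 15.52% × 100.0 = 15.52 g
  ZrO2: 2.756% × 100.0 = 2.756 g
  Al2O3: 0.9318% × 100.0 = 0.9318 g
  SiO2: 80.79% × 100.0 = 80.79 g
Balance tally, oxide-wise, given the weights on record, per the basis as stated (summed amounts equal target values inside rounding margins):
  TiO2: 15.68·0.9899 = 15.52 g (target 15.52 g)
  ZrO2: 4.093·0.6733 = 2.756 g (target 2.756 g)
  Al2O3: 0.6950·0.9960 + 79.86·0.003000 = 0.9318 g (target 0.9318 g)
  SiO2: 4.093·0.3257 + 79.86·0.9950 = 80.79 g (target 80.79 g)
Glass-mass sanity pass: the batch minus its LOI: 100.0 g (the Σ of target masses is 100.0 g; with the basis standing at 100.0 g — rounding explains the deltas).
Batch grand total — Σ batch = 100.3 g; loss to ignition Σ batch·LOI = 0.3250 g; yield: glass divided by total = 99.68%.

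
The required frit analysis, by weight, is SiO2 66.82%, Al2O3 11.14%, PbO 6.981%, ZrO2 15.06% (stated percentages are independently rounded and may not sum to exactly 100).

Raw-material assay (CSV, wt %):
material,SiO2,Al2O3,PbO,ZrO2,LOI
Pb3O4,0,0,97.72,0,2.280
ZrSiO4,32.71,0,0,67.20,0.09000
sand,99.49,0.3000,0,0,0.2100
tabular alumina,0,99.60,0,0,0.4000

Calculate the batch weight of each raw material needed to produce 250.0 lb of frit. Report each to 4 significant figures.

The whole derivation keeps full precision from start to finish. Intermediates are shown, rounded to four significant figures, on the page. Every reported result takes just one rounding. Derived quantities, which include the yield, four oxide percentages, ignition loss, glass mass, totals, are computed at exact precision, as given in either problem or answer, starting from the weights on 250.0 lb of glass.
Oxide-by-oxide targets in 250.0 lb frit:
  SiO2: 66.82% × 250.0 = 167.0 lb
  Al2O3: 11.14% × 250.0 = 27.85 lb
  PbO: 6.981% × 250.0 = 17.45 lb
  ZrO2: 15.06% × 250.0 = 37.65 lb
Mass-balance tally per oxide from the weights as reported, against the basis in use (target by target, the sums agree once rounding is allowed for):
  SiO2: 56.03·0.3271 + 149.5·0.9949 = 167.1 lb (target 167.0 lb)
  Al2O3: 149.5·0.003000 + 27.51·0.9960 = 27.85 lb (target 27.85 lb)
  PbO: 17.86·0.9772 = 17.45 lb (target 17.45 lb)
  ZrO2: 56.03·0.6720 = 37.65 lb (target 37.65 lb)
Glass-mass bookkeeping: the batch minus its LOI: 250.0 lb (targets for the oxides total 250.0 lb; the stated basis being 250.0 lb — differing by rounding only).
Batch total: Σ batch = 250.9 lb; ignition loss, Σ(batch × LOI) = 0.8816 lb; as yield: glass ÷ batch → 99.65%.

Batch per 250.0 lb frit:
  Pb3O4: 17.86 lb
  ZrSiO4: 56.03 lb
  sand: 149.5 lb
  tabular alumina: 27.51 lb
Total batch = 250.9 lb; LOI loss = 0.8816 lb; yield = 99.65%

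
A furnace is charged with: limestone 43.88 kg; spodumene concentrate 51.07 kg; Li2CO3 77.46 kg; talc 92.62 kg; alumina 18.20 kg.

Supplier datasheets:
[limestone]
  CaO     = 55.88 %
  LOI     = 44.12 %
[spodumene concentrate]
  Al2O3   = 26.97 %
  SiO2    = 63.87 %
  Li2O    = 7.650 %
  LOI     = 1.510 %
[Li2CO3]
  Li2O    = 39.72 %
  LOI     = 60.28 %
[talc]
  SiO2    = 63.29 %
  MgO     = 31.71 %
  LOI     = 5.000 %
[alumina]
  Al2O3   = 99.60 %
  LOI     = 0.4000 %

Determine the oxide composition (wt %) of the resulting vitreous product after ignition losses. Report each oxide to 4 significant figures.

Glass mass = 211.7 kg (batch 283.2 − LOI 71.53).
Composition: Al2O3 15.07%, SiO2 43.10%, MgO 13.87%, CaO 11.58%, Li2O 16.38%

Full precision is held through the solve. The intermediate values appear (rounded to 4 significant figures) alongside each step. Every reported figure takes exactly one rounding; the derived quantities (the yield, the totals, net glass mass, the five compositions, ignition loss) are rebuilt from the weighed amounts on 211.7 kg of glass in exact precision, as they appear in the problem or the answer.
Per-oxide mass from batch:
  Al2O3: 51.07·0.2697 + 18.20·0.9960 = 31.90 kg
  SiO2: 51.07·0.6387 + 92.62·0.6329 = 91.24 kg
  MgO: 92.62·0.3171 = 29.37 kg
  CaO: 43.88·0.5588 = 24.52 kg
  Li2O: 51.07·0.07650 + 77.46·0.3972 = 34.67 kg
LOI: 43.88·0.4412 + 51.07·0.01510 + 77.46·0.6028 + 92.62·0.05000 + 18.20·0.004000 = 71.53 kg
Glass mass = batch − LOI = 283.2 − 71.53 = 211.7 kg (matching Σ of the oxides)
percent share: oxide ÷ glass, ×100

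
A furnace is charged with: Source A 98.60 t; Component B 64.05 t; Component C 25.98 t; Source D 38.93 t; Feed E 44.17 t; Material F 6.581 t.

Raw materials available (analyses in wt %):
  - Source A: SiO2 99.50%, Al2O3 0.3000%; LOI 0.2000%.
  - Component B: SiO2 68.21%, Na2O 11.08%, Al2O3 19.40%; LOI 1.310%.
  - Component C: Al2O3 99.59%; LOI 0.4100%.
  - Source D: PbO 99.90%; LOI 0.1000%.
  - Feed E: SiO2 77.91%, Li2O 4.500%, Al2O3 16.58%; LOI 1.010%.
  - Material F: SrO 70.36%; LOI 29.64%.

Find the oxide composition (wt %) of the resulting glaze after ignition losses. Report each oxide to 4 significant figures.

Intermediates appear rounded to four significant digits at each printed step — the whole derivation maintains exact precision in all steps; every reported value sees exactly one rounding — the derived quantities are re-derived starting from the weights on 274.7 t of glass at full precision (the yield, glass mass, totals, LOI, the six compositions), as quoted within the question or the answer.
Oxide masses out of the charge:
  SiO2: 98.60·0.9950 + 64.05·0.6821 + 44.17·0.7791 = 176.2 t
  Na2O: 64.05·0.1108 = 7.097 t
  SrO: 6.581·0.7036 = 4.630 t
  Li2O: 44.17·0.04500 = 1.988 t
  Al2O3: 98.60·0.003000 + 64.05·0.1940 + 25.98·0.9959 + 44.17·0.1658 = 45.92 t
  PbO: 38.93·0.9990 = 38.89 t
LOI: 98.60·0.002000 + 64.05·0.01310 + 25.98·0.004100 + 38.93·0.001000 + 44.17·0.01010 + 6.581·0.2964 = 3.578 t
The glass mass, total less LOI, = 278.3 − 3.578 = 274.7 t (= Σ oxide masses)
percent share: oxide ÷ glass, ×100

Glass mass = 274.7 t (batch 278.3 − LOI 3.578).
Composition: SiO2 64.14%, Na2O 2.583%, SrO 1.685%, Li2O 0.7235%, Al2O3 16.71%, PbO 14.16%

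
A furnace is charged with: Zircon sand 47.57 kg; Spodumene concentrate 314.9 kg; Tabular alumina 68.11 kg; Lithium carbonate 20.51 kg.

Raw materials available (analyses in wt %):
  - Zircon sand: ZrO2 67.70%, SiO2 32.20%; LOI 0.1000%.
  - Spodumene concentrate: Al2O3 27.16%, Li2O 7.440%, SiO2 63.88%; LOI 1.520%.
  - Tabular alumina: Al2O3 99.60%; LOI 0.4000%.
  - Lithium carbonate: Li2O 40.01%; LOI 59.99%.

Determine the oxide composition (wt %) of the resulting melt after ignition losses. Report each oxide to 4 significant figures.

The working math runs at full precision end to end — values along the way are shown, rounded to four significant figures, at each printed step; every reported value takes just one rounding. The derived quantities (yield, four oxide percentages, glass mass, totals, LOI) are re-derived starting from the weights on 433.7 kg of glass at full float precision as written in the question or the answer.
Per-oxide mass from batch:
  ZrO2: 47.57·0.6770 = 32.20 kg
  Al2O3: 314.9·0.2716 + 68.11·0.9960 = 153.4 kg
  Li2O: 314.9·0.07440 + 20.51·0.4001 = 31.63 kg
  SiO2: 47.57·0.3220 + 314.9·0.6388 = 216.5 kg
LOI: 47.57·0.001000 + 314.9·0.01520 + 68.11·0.004000 + 20.51·0.5999 = 17.41 kg
Resulting glass, batch − LOI: 451.1 − 17.41 = 433.7 kg (the oxide masses sum to this)
each oxide over glass, ×100, is wt %

Glass mass = 433.7 kg (batch 451.1 − LOI 17.41).
Composition: ZrO2 7.426%, Al2O3 35.36%, Li2O 7.294%, SiO2 49.92%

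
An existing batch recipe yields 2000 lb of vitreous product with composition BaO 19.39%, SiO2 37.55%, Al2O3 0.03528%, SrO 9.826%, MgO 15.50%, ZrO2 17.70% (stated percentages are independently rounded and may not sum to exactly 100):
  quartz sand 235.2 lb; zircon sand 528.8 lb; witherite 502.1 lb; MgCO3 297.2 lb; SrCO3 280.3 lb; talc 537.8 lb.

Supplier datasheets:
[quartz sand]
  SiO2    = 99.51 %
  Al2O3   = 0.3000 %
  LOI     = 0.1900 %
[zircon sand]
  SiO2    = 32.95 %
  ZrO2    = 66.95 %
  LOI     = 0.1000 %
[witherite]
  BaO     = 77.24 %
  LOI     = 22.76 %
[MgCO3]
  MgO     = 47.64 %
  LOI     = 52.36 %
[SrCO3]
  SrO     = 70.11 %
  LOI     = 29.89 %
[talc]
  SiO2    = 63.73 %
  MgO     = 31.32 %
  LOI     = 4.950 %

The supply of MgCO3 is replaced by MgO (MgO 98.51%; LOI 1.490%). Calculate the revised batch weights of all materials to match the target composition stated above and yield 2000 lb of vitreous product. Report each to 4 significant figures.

Each numeric step holds full precision at each step; rounding to four significant digits extends to every intermediate as printed; every reported result is rounded only once — the derived quantities (totals, glass mass, six oxide percentages, ignition loss, the yield) are rebuilt using the weight values per 2000 lb of glass at full float precision as given in question or answer.
The oxide mass targets at 2000 lb vitreous product:
  BaO: 19.39% × 2000 = 387.8 lb
  SiO2: 37.55% × 2000 = 751.0 lb
  Al2O3: 0.03528% × 2000 = 0.7056 lb
  SrO: 9.826% × 2000 = 196.5 lb
  MgO: 15.50% × 2000 = 310.0 lb
  ZrO2: 17.70% × 2000 = 354.0 lb
Oxide-by-oxide audit with the batch weights as given, at the basis given (every target is met by its sum up to rounding of the answer):
  BaO: 502.1·0.7724 = 387.8 lb (target 387.8 lb)
  SiO2: 235.2·0.9951 + 528.8·0.3295 + 537.8·0.6373 = 751.0 lb (target 751.0 lb)
  Al2O3: 235.2·0.003000 = 0.7056 lb (target 0.7056 lb)
  SrO: 280.3·0.7011 = 196.5 lb (target 196.5 lb)
  MgO: 143.7·0.9851 + 537.8·0.3132 = 310.0 lb (target 310.0 lb)
  ZrO2: 528.8·0.6695 = 354.0 lb (target 354.0 lb)
Glass-mass bookkeeping: batch total minus LOI = 2000 lb (per-oxide target masses sum to 2000 lb; stated basis 2000 lb — rounding explains the deltas).
Total batch = Σ batch = 2228 lb; ignition loss, Σ(batch × LOI) = 227.8 lb; glass ÷ batch gives a yield of 89.78%.

Revised batch per 2000 lb vitreous product:
  quartz sand: 235.2 lb
  zircon sand: 528.8 lb
  witherite: 502.1 lb
  MgO: 143.7 lb
  SrCO3: 280.3 lb
  talc: 537.8 lb
Total batch = 2228 lb; LOI loss = 227.8 lb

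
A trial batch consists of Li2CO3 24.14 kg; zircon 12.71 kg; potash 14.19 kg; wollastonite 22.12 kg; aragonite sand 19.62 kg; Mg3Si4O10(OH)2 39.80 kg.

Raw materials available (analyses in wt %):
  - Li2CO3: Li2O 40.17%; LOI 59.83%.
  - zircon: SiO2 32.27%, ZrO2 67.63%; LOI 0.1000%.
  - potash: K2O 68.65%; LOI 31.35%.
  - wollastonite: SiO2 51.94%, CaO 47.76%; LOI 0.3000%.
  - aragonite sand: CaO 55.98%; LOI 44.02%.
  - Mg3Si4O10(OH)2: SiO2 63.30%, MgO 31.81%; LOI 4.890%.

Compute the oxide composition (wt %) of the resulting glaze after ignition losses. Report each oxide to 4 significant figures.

Glass mass = 103.0 kg (batch 132.6 − LOI 29.55).
Composition: K2O 9.455%, SiO2 39.59%, CaO 20.91%, ZrO2 8.343%, MgO 12.29%, Li2O 9.412%

All internal work holds full precision at every stage; the intermediate values are shown, with 4-significant-figure rounding, in the printout; every reported value is rounded a single time — all derived quantities are carried from the weighed amounts per 103.0 kg of glass in full precision (the totals, yield, LOI, the six compositions, net glass mass), exactly as shown in question or answer.
Delivered oxide masses:
  K2O: 14.19·0.6865 = 9.741 kg
  SiO2: 12.71·0.3227 + 22.12·0.5194 + 39.80·0.6330 = 40.78 kg
  CaO: 22.12·0.4776 + 19.62·0.5598 = 21.55 kg
  ZrO2: 12.71·0.6763 = 8.596 kg
  MgO: 39.80·0.3181 = 12.66 kg
  Li2O: 24.14·0.4017 = 9.697 kg
LOI: 24.14·0.5983 + 12.71·0.001000 + 14.19·0.3135 + 22.12·0.003000 + 19.62·0.4402 + 39.80·0.04890 = 29.55 kg
Glass mass = batch − LOI = 132.6 − 29.55 = 103.0 kg (= Σ oxide masses)
each oxide over glass, ×100, is wt %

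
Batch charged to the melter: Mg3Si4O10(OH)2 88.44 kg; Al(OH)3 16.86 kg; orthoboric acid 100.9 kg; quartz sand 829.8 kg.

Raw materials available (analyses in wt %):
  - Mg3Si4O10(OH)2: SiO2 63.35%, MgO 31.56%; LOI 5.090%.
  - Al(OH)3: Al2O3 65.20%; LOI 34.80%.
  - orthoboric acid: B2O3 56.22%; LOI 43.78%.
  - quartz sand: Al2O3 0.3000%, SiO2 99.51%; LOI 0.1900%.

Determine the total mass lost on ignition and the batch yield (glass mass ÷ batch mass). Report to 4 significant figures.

The intermediate values are shown with 4-significant-figure rounding within the worked lines; each numeric step keeps full float precision throughout — every reported figure takes just one rounding; the derived quantities, which include ignition loss, four oxide percentages, net glass mass, the totals, the yield, are computed in full precision, as set out in problem or answer, using the weight values on 979.9 kg of glass.
LOI of each material in turn:
  Mg3Si4O10(OH)2: 88.44 × 0.05090 = 4.502 kg
  Al(OH)3: 16.86 × 0.3480 = 5.867 kg
  orthoboric acid: 100.9 × 0.4378 = 44.17 kg
  quartz sand: 829.8 × 0.001900 = 1.577 kg
Total LOI = 56.12 kg
Glass = batch − LOI = 1036 − 56.12 = 979.9 kg

LOI loss = 56.12 kg; glass = 979.9 kg; yield = 94.58%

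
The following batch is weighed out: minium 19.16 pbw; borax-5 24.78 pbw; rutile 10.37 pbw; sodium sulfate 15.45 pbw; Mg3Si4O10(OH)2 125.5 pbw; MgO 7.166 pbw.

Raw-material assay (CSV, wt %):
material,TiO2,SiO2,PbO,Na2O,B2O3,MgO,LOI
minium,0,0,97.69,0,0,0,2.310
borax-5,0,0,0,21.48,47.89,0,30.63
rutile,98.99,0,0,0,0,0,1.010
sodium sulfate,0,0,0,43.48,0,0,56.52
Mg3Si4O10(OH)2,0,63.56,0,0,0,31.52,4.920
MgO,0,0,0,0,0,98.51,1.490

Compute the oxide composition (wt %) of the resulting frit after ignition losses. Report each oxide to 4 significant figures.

Glass mass = 179.3 pbw (batch 202.4 − LOI 23.15).
Composition: TiO2 5.726%, SiO2 44.49%, PbO 10.44%, Na2O 6.716%, B2O3 6.620%, MgO 26.00%

In-progress results are printed (rounded to 4 significant figures) at each printed step — the whole derivation keeps exact precision end to end. Every reported number undergoes a single rounding — the derived quantities are computed at full precision (net glass mass, the totals, LOI, yield, six oxide percentages) using the weight values at 179.3 pbw of glass precisely as stated by the problem or answer text.
Per-oxide mass from batch:
  TiO2: 10.37·0.9899 = 10.27 pbw
  SiO2: 125.5·0.6356 = 79.77 pbw
  PbO: 19.16·0.9769 = 18.72 pbw
  Na2O: 24.78·0.2148 + 15.45·0.4348 = 12.04 pbw
  B2O3: 24.78·0.4789 = 11.87 pbw
  MgO: 125.5·0.3152 + 7.166·0.9851 = 46.62 pbw
LOI: 19.16·0.02310 + 24.78·0.3063 + 10.37·0.01010 + 15.45·0.5652 + 125.5·0.04920 + 7.166·0.01490 = 23.15 pbw
Net of LOI, the glass mass = 202.4 − 23.15 = 179.3 pbw (consistent with Σ oxide mass)
percent share: oxide ÷ glass, ×100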